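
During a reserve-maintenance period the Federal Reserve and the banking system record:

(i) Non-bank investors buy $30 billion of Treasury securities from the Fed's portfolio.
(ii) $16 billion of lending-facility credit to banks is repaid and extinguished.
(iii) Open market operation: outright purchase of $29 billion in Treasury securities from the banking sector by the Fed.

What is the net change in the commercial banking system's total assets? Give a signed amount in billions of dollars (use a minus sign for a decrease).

Asset sale (to non-banks) $30 billion: bank balance sheets shrink → −$30B.
Discount-window repayment $16 billion: bank balance sheets shrink → −$16B.
OMO purchase (from banks) $29 billion: just an asset swap on bank balance sheets → 0.
Net: −30 − 16 + 0 = -$46 billion.

-$46 billion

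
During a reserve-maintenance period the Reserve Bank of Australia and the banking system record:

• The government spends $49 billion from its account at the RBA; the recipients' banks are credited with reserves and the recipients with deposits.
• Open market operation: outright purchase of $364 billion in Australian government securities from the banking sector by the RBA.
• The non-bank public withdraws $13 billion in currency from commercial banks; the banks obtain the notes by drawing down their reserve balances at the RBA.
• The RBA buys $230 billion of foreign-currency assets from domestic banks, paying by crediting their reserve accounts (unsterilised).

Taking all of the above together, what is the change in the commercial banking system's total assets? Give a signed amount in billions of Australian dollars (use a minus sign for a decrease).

RBA balance sheet:
  Assets:      Securities +$364B, Foreign assets +$230B
  Liabilities: Bank reserves +$630B, Currency in circulation +$13B, Government deposits −$49B
Commercial banking system:
  Assets:      Reserves at CB +$630B, Securities −$364B, Foreign assets −$230B
  Liabilities: Checkable deposits +$36B
Change in total bank assets = +$36 billion.

+$36 billion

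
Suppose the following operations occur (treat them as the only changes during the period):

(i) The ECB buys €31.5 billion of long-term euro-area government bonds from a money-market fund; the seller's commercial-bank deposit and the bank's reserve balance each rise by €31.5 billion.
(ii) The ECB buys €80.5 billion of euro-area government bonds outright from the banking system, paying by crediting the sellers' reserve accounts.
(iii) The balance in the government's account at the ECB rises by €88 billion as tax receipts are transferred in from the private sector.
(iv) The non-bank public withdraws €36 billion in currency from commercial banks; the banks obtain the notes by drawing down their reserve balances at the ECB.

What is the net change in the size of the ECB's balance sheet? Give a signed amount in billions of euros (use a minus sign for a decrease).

+€112 billion

Asset purchase (from non-banks) €31.5 billion: an ECB asset is acquired → +€31.5B.
OMO purchase (from banks) €80.5 billion: an ECB asset is acquired → +€80.5B.
Government account inflow €88 billion: only the composition of liabilities changes → 0.
Currency withdrawal €36 billion: only the composition of liabilities changes → 0.
Net: 31.5 + 80.5 + 0 + 0 = +€112 billion.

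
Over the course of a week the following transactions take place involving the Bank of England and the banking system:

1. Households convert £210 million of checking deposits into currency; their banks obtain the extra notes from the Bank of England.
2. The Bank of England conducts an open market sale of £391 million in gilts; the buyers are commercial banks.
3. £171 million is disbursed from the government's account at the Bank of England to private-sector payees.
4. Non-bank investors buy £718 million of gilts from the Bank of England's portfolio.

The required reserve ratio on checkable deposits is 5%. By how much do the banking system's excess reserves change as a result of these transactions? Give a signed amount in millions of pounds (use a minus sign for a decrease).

Currency withdrawal £210 million: reserves −£210M, deposits −£210M.
OMO sale (to banks) £391 million: reserves −£391M, deposits 0.
Government spending £171 million: reserves +£171M, deposits +£171M.
Asset sale (to non-banks) £718 million: reserves −£718M, deposits −£718M.
Totals: Δreserves = −£1148M, Δdeposits = −£757M.
Δrequired reserves = 5% × −£757M = −£37.85M.
Δexcess reserves = Δreserves − Δrequired = −£1148M − (−£37.85M) = -£1110.15 million.

-£1110.15 million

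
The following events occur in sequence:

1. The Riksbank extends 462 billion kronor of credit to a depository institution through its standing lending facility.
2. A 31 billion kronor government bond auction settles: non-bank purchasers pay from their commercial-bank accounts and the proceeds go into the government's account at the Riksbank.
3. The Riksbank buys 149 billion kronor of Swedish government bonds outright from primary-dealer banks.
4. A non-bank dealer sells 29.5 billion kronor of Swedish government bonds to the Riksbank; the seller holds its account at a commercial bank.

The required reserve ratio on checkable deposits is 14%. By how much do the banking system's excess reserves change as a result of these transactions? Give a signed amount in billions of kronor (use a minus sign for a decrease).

+609.71 billion

Discount-window loan 462 billion kronor: reserves +462B, deposits 0.
Government account inflow 31 billion kronor: reserves −31B, deposits −31B.
OMO purchase (from banks) 149 billion kronor: reserves +149B, deposits 0.
Asset purchase (from non-banks) 29.5 billion kronor: reserves +29.5B, deposits +29.5B.
Totals: Δreserves = +609.5B, Δdeposits = −1.5B.
Δrequired reserves = 14% × −1.5B = −0.21B.
Δexcess reserves = Δreserves − Δrequired = +609.5B − (−0.21B) = +609.71 billion.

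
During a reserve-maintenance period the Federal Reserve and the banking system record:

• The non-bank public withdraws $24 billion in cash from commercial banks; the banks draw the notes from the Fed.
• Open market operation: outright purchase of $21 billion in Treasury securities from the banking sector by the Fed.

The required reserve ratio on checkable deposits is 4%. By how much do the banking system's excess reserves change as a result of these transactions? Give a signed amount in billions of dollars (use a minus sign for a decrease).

-$2.04 billion

Currency withdrawal $24 billion: reserves −$24B, deposits −$24B.
OMO purchase (from banks) $21 billion: reserves +$21B, deposits 0.
Totals: Δreserves = −$3B, Δdeposits = −$24B.
Δrequired reserves = 4% × −$24B = −$0.96B.
Δexcess reserves = Δreserves − Δrequired = −$3B − (−$0.96B) = -$2.04 billion.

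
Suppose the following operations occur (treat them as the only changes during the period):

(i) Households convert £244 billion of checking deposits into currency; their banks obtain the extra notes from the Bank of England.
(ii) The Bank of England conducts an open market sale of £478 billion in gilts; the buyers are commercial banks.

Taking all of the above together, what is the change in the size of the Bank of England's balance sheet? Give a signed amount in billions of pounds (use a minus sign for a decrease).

-£478 billion

Currency withdrawal £244 billion: only the composition of liabilities changes → 0.
OMO sale (to banks) £478 billion: a Bank of England asset is shed → −£478B.
Net: 0 − 478 = -£478 billion.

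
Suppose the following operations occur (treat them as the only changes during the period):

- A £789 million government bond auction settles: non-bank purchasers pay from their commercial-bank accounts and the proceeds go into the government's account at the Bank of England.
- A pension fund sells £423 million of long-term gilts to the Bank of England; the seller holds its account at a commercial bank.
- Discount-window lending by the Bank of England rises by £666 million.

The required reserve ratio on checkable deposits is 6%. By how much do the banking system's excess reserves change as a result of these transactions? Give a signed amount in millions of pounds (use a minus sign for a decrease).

+£321.96 million

Government account inflow £789 million: reserves −£789M, deposits −£789M.
Asset purchase (from non-banks) £423 million: reserves +£423M, deposits +£423M.
Discount-window loan £666 million: reserves +£666M, deposits 0.
Totals: Δreserves = +£300M, Δdeposits = −£366M.
Δrequired reserves = 6% × −£366M = −£21.96M.
Δexcess reserves = Δreserves − Δrequired = +£300M − (−£21.96M) = +£321.96 million.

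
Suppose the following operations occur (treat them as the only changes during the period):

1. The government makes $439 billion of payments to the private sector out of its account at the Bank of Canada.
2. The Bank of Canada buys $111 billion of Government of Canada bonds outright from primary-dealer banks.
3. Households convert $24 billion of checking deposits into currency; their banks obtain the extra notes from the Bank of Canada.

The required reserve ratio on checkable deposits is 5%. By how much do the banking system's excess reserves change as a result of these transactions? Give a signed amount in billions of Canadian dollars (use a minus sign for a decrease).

+$505.25 billion

Government spending $439 billion: reserves +$439B, deposits +$439B.
OMO purchase (from banks) $111 billion: reserves +$111B, deposits 0.
Currency withdrawal $24 billion: reserves −$24B, deposits −$24B.
Totals: Δreserves = +$526B, Δdeposits = +$415B.
Δrequired reserves = 5% × +$415B = +$20.75B.
Δexcess reserves = Δreserves − Δrequired = +$526B − (+$20.75B) = +$505.25 billion.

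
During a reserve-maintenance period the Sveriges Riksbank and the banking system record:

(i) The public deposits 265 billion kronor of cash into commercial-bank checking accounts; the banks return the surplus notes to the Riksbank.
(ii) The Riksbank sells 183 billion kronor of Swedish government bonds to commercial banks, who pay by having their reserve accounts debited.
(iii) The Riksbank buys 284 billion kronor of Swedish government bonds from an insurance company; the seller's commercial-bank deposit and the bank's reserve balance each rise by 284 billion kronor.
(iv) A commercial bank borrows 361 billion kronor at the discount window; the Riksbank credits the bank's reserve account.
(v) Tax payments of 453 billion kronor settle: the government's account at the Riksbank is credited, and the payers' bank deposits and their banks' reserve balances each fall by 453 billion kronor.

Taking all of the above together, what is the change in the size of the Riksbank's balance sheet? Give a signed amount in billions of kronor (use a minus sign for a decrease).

+462 billion

Riksbank balance sheet:
  Assets:      Securities +101B, Loans to banks +361B
  Liabilities: Bank reserves +274B, Currency in circulation −265B, Government deposits +453B
Commercial banking system:
  Assets:      Reserves at CB +274B, Securities +183B
  Liabilities: Checkable deposits +96B, Borrowings from CB +361B
Change in total Riksbank assets = +462 billion.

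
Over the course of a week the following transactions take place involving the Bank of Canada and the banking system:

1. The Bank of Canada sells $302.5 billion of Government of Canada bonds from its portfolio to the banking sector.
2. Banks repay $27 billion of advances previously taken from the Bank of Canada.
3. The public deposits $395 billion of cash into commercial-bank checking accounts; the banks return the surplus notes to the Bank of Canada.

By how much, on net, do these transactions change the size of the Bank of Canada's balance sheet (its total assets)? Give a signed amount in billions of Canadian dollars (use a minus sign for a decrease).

-$329.5 billion

OMO sale (to banks) $302.5 billion: a Bank of Canada asset is shed → −$302.5B.
Discount-window repayment $27 billion: a Bank of Canada asset is shed → −$27B.
Currency deposit $395 billion: only the composition of liabilities changes → 0.
Net: −302.5 − 27 + 0 = -$329.5 billion.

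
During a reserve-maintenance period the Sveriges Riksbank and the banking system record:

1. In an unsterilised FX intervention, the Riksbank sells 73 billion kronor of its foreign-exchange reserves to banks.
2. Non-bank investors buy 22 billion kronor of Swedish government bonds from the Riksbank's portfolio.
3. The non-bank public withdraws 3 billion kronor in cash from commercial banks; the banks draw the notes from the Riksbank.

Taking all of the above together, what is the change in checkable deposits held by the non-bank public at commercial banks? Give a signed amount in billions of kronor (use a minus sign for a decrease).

-25 billion

FX sale 73 billion kronor: the counterparty is a bank, so public deposits are unchanged → 0.
Asset sale (to non-banks) 22 billion kronor: non-bank counterparties' bank balances fall → −22B.
Currency withdrawal 3 billion kronor: non-bank counterparties' bank balances fall → −3B.
Net: 0 − 22 − 3 = -25 billion.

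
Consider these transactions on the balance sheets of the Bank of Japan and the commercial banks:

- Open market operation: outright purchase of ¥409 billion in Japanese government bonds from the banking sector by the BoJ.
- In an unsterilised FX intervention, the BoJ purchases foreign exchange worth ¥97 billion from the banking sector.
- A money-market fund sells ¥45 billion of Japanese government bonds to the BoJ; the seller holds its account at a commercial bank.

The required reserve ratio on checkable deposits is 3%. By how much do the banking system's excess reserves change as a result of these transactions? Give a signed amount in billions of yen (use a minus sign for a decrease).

+¥549.65 billion

OMO purchase (from banks) ¥409 billion: reserves +¥409B, deposits 0.
FX purchase ¥97 billion: reserves +¥97B, deposits 0.
Asset purchase (from non-banks) ¥45 billion: reserves +¥45B, deposits +¥45B.
Totals: Δreserves = +¥551B, Δdeposits = +¥45B.
Δrequired reserves = 3% × +¥45B = +¥1.35B.
Δexcess reserves = Δreserves − Δrequired = +¥551B − (+¥1.35B) = +¥549.65 billion.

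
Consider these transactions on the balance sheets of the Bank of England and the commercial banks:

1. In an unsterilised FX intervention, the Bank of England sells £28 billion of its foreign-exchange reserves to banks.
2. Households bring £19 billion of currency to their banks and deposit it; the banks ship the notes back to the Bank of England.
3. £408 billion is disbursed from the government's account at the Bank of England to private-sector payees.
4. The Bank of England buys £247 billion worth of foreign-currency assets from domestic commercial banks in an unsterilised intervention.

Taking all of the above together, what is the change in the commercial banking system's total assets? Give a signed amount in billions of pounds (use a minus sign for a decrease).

+£427 billion

FX sale £28 billion: just an asset swap on bank balance sheets → 0.
Currency deposit £19 billion: bank balance sheets expand → +£19B.
Government spending £408 billion: bank balance sheets expand → +£408B.
FX purchase £247 billion: just an asset swap on bank balance sheets → 0.
Net: 0 + 19 + 408 + 0 = +£427 billion.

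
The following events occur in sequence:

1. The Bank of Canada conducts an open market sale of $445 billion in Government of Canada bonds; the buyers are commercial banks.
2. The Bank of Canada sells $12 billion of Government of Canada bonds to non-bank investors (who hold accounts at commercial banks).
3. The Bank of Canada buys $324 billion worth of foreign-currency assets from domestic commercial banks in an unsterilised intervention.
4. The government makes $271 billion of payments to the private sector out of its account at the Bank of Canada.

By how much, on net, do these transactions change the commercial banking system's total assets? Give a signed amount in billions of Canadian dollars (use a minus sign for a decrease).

+$259 billion

Bank of Canada balance sheet:
  Assets:      Securities −$457B, Foreign assets +$324B
  Liabilities: Bank reserves +$138B, Government deposits −$271B
Commercial banking system:
  Assets:      Reserves at CB +$138B, Securities +$445B, Foreign assets −$324B
  Liabilities: Checkable deposits +$259B
Change in total bank assets = +$259 billion.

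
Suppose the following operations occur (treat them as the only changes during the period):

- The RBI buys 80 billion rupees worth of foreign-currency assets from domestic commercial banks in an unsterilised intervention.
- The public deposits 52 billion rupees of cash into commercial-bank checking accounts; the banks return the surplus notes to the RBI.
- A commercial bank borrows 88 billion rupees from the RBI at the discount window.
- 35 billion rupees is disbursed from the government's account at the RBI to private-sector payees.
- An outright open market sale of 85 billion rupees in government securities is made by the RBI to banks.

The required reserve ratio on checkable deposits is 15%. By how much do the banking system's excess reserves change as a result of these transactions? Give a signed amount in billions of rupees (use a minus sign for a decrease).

+156.95 billion

FX purchase 80 billion rupees: reserves +80B, deposits 0.
Currency deposit 52 billion rupees: reserves +52B, deposits +52B.
Discount-window loan 88 billion rupees: reserves +88B, deposits 0.
Government spending 35 billion rupees: reserves +35B, deposits +35B.
OMO sale (to banks) 85 billion rupees: reserves −85B, deposits 0.
Totals: Δreserves = +170B, Δdeposits = +87B.
Δrequired reserves = 15% × +87B = +13.05B.
Δexcess reserves = Δreserves − Δrequired = +170B − (+13.05B) = +156.95 billion.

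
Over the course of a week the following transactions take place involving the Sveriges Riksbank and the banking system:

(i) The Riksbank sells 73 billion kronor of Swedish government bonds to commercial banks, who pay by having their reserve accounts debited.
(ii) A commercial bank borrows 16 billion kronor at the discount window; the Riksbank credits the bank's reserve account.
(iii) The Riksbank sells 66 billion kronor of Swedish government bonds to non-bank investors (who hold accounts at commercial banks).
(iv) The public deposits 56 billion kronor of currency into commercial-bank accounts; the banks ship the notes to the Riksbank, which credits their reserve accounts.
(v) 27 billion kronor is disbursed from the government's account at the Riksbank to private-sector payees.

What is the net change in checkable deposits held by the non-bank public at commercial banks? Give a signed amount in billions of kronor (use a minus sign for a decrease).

Riksbank balance sheet:
  Assets:      Securities −139B, Loans to banks +16B
  Liabilities: Bank reserves −40B, Currency in circulation −56B, Government deposits −27B
Commercial banking system:
  Assets:      Reserves at CB −40B, Securities +73B
  Liabilities: Checkable deposits +17B, Borrowings from CB +16B
So the change in checkable deposits held by the non-bank public at commercial banks is +17 billion.

+17 billion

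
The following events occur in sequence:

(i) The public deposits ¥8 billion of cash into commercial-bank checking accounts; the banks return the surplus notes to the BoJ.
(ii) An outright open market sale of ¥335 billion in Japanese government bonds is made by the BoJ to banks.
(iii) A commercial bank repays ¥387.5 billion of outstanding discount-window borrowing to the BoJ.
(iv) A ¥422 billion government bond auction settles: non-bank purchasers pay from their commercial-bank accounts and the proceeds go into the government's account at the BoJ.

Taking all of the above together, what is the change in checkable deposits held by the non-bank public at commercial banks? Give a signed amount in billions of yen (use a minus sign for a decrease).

-¥414 billion

BoJ balance sheet:
  Assets:      Securities −¥335B, Loans to banks −¥387.5B
  Liabilities: Bank reserves −¥1136.5B, Currency in circulation −¥8B, Government deposits +¥422B
Commercial banking system:
  Assets:      Reserves at CB −¥1136.5B, Securities +¥335B
  Liabilities: Checkable deposits −¥414B, Borrowings from CB −¥387.5B
So the change in checkable deposits held by the non-bank public at commercial banks is -¥414 billion.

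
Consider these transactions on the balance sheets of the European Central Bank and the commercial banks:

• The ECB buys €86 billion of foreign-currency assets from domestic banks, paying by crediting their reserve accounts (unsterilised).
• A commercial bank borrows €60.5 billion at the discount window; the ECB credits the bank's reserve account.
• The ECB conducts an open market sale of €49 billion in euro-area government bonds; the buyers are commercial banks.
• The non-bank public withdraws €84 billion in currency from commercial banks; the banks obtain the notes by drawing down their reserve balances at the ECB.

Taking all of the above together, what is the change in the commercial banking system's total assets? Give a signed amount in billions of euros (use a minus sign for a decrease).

ECB balance sheet:
  Assets:      Securities −€49B, Loans to banks +€60.5B, Foreign assets +€86B
  Liabilities: Bank reserves +€13.5B, Currency in circulation +€84B
Commercial banking system:
  Assets:      Reserves at CB +€13.5B, Securities +€49B, Foreign assets −€86B
  Liabilities: Checkable deposits −€84B, Borrowings from CB +€60.5B
Change in total bank assets = -€23.5 billion.

-€23.5 billion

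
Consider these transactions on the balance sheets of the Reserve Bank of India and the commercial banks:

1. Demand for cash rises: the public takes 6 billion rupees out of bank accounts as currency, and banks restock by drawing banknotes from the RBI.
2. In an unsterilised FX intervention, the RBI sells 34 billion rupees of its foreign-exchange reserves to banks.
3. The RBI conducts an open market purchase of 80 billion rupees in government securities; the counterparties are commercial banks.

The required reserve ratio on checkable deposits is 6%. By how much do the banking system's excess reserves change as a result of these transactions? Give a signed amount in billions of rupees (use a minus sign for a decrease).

+40.36 billion

Currency withdrawal 6 billion rupees: reserves −6B, deposits −6B.
FX sale 34 billion rupees: reserves −34B, deposits 0.
OMO purchase (from banks) 80 billion rupees: reserves +80B, deposits 0.
Totals: Δreserves = +40B, Δdeposits = −6B.
Δrequired reserves = 6% × −6B = −0.36B.
Δexcess reserves = Δreserves − Δrequired = +40B − (−0.36B) = +40.36 billion.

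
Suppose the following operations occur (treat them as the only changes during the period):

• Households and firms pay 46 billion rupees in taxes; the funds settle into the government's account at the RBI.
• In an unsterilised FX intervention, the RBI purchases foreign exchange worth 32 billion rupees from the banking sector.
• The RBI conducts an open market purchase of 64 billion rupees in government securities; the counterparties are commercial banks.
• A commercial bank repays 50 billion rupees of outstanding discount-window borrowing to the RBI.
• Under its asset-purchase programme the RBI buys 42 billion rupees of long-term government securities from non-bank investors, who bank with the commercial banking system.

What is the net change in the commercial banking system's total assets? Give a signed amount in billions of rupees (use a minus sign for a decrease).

Government account inflow 46 billion rupees: bank balance sheets shrink → −46B.
FX purchase 32 billion rupees: just an asset swap on bank balance sheets → 0.
OMO purchase (from banks) 64 billion rupees: just an asset swap on bank balance sheets → 0.
Discount-window repayment 50 billion rupees: bank balance sheets shrink → −50B.
Asset purchase (from non-banks) 42 billion rupees: bank balance sheets expand → +42B.
Net: −46 + 0 + 0 − 50 + 42 = -54 billion.

-54 billion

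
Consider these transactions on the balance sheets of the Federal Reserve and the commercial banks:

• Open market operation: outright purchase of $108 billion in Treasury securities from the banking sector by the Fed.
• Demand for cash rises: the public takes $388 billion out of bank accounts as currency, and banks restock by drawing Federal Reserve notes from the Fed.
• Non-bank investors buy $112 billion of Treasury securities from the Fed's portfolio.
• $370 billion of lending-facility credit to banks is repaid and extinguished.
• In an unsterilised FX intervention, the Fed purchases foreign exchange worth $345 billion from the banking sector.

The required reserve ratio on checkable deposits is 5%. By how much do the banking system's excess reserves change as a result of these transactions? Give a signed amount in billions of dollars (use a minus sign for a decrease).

OMO purchase (from banks) $108 billion: reserves +$108B, deposits 0.
Currency withdrawal $388 billion: reserves −$388B, deposits −$388B.
Asset sale (to non-banks) $112 billion: reserves −$112B, deposits −$112B.
Discount-window repayment $370 billion: reserves −$370B, deposits 0.
FX purchase $345 billion: reserves +$345B, deposits 0.
Totals: Δreserves = −$417B, Δdeposits = −$500B.
Δrequired reserves = 5% × −$500B = −$25B.
Δexcess reserves = Δreserves − Δrequired = −$417B − (−$25B) = -$392 billion.

-$392 billion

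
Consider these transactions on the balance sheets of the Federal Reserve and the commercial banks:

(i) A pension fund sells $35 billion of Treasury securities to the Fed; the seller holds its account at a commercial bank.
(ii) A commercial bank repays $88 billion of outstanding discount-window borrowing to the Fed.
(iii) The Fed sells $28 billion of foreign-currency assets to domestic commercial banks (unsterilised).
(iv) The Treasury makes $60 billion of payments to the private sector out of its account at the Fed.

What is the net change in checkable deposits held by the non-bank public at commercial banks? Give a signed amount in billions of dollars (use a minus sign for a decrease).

+$95 billion

Asset purchase (from non-banks) $35 billion: non-bank counterparties' bank balances rise → +$35B.
Discount-window repayment $88 billion: the counterparty is a bank, so public deposits are unchanged → 0.
FX sale $28 billion: the counterparty is a bank, so public deposits are unchanged → 0.
Government spending $60 billion: non-bank counterparties' bank balances rise → +$60B.
Net: 35 + 0 + 0 + 60 = +$95 billion.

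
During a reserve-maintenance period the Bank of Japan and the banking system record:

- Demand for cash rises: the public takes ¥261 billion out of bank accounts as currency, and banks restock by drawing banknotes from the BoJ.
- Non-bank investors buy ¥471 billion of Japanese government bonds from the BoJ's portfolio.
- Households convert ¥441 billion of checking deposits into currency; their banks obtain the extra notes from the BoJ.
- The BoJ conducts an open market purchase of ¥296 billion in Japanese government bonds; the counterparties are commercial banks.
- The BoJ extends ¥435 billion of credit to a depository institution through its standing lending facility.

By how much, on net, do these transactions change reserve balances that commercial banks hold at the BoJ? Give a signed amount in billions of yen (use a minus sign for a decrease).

-¥442 billion

Currency withdrawal ¥261 billion: banks swap reserves for currency → −¥261B.
Asset sale (to non-banks) ¥471 billion: the non-bank buyers' banks settle from reserves → −¥471B.
Currency withdrawal ¥441 billion: banks swap reserves for currency → −¥441B.
OMO purchase (from banks) ¥296 billion: the BoJ pays by crediting reserve accounts → +¥296B.
Discount-window loan ¥435 billion: the loan is credited to the bank's reserve account → +¥435B.
Net: −261 − 471 − 441 + 296 + 435 = -¥442 billion.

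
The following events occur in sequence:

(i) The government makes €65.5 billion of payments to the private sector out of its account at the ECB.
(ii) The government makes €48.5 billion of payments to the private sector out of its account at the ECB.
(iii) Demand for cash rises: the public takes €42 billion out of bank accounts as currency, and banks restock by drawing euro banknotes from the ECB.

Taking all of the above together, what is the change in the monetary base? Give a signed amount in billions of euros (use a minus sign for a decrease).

ECB balance sheet:
  Assets:      no change
  Liabilities: Bank reserves +€72B, Currency in circulation +€42B, Government deposits −€114B
Commercial banking system:
  Assets:      Reserves at CB +€72B
  Liabilities: Checkable deposits +€72B
Monetary base = currency + reserves: +€42B + (+€72B) = +€114 billion.

+€114 billion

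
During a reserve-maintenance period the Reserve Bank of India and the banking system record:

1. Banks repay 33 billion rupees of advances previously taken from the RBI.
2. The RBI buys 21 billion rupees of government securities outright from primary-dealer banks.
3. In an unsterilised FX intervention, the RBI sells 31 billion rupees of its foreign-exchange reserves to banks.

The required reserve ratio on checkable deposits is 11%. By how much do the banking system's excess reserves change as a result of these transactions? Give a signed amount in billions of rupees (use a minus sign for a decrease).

Discount-window repayment 33 billion rupees: reserves −33B, deposits 0.
OMO purchase (from banks) 21 billion rupees: reserves +21B, deposits 0.
FX sale 31 billion rupees: reserves −31B, deposits 0.
Totals: Δreserves = −43B, Δdeposits = 0.
Δrequired reserves = 11% × 0 = 0.
Δexcess reserves = Δreserves − Δrequired = −43B − (0) = -43 billion.

-43 billion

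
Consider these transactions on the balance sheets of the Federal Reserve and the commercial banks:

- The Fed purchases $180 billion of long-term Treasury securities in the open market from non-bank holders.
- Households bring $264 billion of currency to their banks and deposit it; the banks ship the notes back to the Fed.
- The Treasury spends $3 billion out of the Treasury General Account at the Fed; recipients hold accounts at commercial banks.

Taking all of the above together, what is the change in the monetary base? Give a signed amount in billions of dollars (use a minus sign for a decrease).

Fed balance sheet:
  Assets:      Securities +$180B
  Liabilities: Bank reserves +$447B, Currency in circulation −$264B, Government deposits −$3B
Commercial banking system:
  Assets:      Reserves at CB +$447B
  Liabilities: Checkable deposits +$447B
Monetary base = currency + reserves: −$264B + (+$447B) = +$183 billion.

+$183 billion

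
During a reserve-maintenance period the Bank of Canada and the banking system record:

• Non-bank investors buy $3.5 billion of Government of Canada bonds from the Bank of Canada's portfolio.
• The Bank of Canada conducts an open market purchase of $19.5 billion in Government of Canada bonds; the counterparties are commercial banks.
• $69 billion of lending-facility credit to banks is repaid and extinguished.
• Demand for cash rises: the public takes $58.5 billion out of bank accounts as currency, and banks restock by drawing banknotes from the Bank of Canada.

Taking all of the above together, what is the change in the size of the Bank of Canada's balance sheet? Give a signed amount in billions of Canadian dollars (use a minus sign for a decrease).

-$53 billion

Asset sale (to non-banks) $3.5 billion: a Bank of Canada asset is shed → −$3.5B.
OMO purchase (from banks) $19.5 billion: a Bank of Canada asset is acquired → +$19.5B.
Discount-window repayment $69 billion: a Bank of Canada asset is shed → −$69B.
Currency withdrawal $58.5 billion: only the composition of liabilities changes → 0.
Net: −3.5 + 19.5 − 69 + 0 = -$53 billion.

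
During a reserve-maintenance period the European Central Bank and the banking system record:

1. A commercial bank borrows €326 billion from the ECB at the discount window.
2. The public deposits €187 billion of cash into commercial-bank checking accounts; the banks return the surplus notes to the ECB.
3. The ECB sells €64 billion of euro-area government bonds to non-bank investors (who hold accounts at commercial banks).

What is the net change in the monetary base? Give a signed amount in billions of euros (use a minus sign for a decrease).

+€262 billion

Discount-window loan €326 billion: ECB balance sheet expands → +€326B.
Currency deposit €187 billion: just a shift between currency and reserves — both are base money → 0.
Asset sale (to non-banks) €64 billion: ECB balance sheet contracts → −€64B.
Net: 326 + 0 − 64 = +€262 billion.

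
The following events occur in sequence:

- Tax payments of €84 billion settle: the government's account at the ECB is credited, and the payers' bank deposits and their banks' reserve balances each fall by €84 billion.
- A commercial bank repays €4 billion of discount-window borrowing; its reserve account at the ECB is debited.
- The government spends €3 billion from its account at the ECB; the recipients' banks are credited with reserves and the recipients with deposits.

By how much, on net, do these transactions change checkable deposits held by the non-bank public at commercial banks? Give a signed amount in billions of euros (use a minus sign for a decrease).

Government account inflow €84 billion: non-bank counterparties' bank balances fall → −€84B.
Discount-window repayment €4 billion: the counterparty is a bank, so public deposits are unchanged → 0.
Government spending €3 billion: non-bank counterparties' bank balances rise → +€3B.
Net: −84 + 0 + 3 = -€81 billion.

-€81 billion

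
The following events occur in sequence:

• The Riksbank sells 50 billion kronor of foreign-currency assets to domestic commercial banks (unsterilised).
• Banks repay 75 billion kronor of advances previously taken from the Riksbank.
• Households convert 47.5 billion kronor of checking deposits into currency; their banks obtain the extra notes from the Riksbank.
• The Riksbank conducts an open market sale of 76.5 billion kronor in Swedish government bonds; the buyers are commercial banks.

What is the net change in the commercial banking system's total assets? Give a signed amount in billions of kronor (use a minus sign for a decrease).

Riksbank balance sheet:
  Assets:      Securities −76.5B, Loans to banks −75B, Foreign assets −50B
  Liabilities: Bank reserves −249B, Currency in circulation +47.5B
Commercial banking system:
  Assets:      Reserves at CB −249B, Securities +76.5B, Foreign assets +50B
  Liabilities: Checkable deposits −47.5B, Borrowings from CB −75B
Change in total bank assets = -122.5 billion.

-122.5 billion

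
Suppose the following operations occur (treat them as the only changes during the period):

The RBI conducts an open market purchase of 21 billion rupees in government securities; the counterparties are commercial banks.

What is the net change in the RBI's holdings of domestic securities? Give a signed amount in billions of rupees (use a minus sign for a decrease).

+21 billion

OMO purchase (from banks) 21 billion rupees: securities added to the RBI's portfolio → +21B.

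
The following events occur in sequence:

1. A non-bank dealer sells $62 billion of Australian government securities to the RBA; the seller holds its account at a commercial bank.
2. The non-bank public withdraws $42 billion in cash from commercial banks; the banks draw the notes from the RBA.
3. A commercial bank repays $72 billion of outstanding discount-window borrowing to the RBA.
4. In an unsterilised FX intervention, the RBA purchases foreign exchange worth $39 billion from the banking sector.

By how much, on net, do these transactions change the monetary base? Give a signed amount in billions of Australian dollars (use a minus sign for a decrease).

+$29 billion

RBA balance sheet:
  Assets:      Securities +$62B, Loans to banks −$72B, Foreign assets +$39B
  Liabilities: Bank reserves −$13B, Currency in circulation +$42B
Monetary base = currency + reserves: +$42B + (−$13B) = +$29 billion.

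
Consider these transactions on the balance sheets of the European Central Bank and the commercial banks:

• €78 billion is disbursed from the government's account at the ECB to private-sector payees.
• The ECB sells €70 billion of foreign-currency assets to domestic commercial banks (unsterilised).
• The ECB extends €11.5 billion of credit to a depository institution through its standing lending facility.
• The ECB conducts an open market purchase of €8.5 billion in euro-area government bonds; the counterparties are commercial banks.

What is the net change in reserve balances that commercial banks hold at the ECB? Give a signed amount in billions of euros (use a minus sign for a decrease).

+€28 billion

ECB balance sheet:
  Assets:      Securities +€8.5B, Loans to banks +€11.5B, Foreign assets −€70B
  Liabilities: Bank reserves +€28B, Government deposits −€78B
So the change in reserve balances that commercial banks hold at the ECB is +€28 billion.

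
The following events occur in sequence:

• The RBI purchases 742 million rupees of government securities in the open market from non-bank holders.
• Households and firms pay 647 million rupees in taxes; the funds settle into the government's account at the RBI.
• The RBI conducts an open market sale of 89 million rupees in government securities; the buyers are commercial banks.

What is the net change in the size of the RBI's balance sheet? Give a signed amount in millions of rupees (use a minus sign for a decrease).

RBI balance sheet:
  Assets:      Securities +653M
  Liabilities: Bank reserves +6M, Government deposits +647M
Change in total RBI assets = +653 million.

+653 million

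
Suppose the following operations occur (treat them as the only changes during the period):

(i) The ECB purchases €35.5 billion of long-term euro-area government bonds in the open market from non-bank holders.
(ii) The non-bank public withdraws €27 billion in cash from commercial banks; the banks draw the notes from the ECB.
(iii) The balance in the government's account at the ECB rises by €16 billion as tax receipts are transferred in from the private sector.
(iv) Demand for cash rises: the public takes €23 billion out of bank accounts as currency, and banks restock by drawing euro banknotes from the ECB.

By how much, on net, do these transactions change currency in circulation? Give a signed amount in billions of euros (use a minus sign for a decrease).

+€50 billion

ECB balance sheet:
  Assets:      Securities +€35.5B
  Liabilities: Bank reserves −€30.5B, Currency in circulation +€50B, Government deposits +€16B
Commercial banking system:
  Assets:      Reserves at CB −€30.5B
  Liabilities: Checkable deposits −€30.5B
So the change in currency in circulation is +€50 billion.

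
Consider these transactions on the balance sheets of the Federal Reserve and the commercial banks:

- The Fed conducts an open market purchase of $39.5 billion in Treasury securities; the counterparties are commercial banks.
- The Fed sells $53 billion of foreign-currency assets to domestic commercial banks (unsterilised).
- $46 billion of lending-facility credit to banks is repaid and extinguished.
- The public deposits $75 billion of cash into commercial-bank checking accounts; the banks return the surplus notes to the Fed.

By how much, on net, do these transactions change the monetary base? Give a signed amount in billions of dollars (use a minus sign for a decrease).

-$59.5 billion

Fed balance sheet:
  Assets:      Securities +$39.5B, Loans to banks −$46B, Foreign assets −$53B
  Liabilities: Bank reserves +$15.5B, Currency in circulation −$75B
Commercial banking system:
  Assets:      Reserves at CB +$15.5B, Securities −$39.5B, Foreign assets +$53B
  Liabilities: Checkable deposits +$75B, Borrowings from CB −$46B
Monetary base = currency + reserves: −$75B + (+$15.5B) = -$59.5 billion.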